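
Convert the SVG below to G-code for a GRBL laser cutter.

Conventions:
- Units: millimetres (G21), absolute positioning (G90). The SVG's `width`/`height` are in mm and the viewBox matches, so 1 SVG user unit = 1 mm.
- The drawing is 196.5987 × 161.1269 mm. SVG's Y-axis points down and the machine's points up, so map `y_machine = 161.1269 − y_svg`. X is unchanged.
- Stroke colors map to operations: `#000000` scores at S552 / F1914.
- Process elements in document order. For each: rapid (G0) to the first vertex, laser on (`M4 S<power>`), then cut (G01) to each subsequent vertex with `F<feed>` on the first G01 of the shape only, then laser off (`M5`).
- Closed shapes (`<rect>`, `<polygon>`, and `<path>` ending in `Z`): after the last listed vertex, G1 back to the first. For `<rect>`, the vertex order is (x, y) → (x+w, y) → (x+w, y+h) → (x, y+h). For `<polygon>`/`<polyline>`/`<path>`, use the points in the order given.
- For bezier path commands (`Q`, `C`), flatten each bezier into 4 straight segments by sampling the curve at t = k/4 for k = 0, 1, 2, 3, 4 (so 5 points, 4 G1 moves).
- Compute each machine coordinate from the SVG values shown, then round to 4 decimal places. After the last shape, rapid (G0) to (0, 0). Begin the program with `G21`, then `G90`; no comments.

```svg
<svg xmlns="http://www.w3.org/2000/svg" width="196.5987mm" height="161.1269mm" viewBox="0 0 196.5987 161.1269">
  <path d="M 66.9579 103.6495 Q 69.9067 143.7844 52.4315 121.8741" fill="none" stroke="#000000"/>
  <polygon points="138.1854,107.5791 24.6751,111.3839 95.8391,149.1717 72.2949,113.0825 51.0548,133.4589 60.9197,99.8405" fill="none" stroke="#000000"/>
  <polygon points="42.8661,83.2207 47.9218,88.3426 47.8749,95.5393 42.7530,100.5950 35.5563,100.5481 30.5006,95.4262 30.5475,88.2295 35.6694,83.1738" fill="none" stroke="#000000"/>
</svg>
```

G21
G90
G0 X66.9579 Y57.4774
M4 S552
G01 X67.1558 Y41.2878 F1914
G01 X64.8007 Y32.8538
G01 X59.8926 Y32.1755
G01 X52.4315 Y39.2528
M5
G0 X138.1854 Y53.5478
M4 S552
G01 X24.6751 Y49.7430 F1914
G01 X95.8391 Y11.9552
G01 X72.2949 Y48.0444
G01 X51.0548 Y27.6680
G01 X60.9197 Y61.2864
G01 X138.1854 Y53.5478
M5
G0 X42.8661 Y77.9062
M4 S552
G01 X47.9218 Y72.7843 F1914
G01 X47.8749 Y65.5876
G01 X42.7530 Y60.5319
G01 X35.5563 Y60.5788
G01 X30.5006 Y65.7007
G01 X30.5475 Y72.8974
G01 X35.6694 Y77.9531
G01 X42.8661 Y77.9062
M5
G0 X0.0000 Y0.0000

1 u = 1 mm; y_m = 161.1269 − y.

[1] `<path>` quadratic bezier, #000000→score S552 F1914: (66.9579,57.4774) → (67.1558,41.2878) → (64.8007,32.8538) → (59.8926,32.1755) → (52.4315,39.2528)

[2] `<polygon>` closed polygon, #000000→score S552 F1914: (138.1854,53.5478) → (24.6751,49.7430) → (95.8391,11.9552) → (72.2949,48.0444) → (51.0548,27.6680) → (60.9197,61.2864) → (138.1854,53.5478) (closed)

[3] `<polygon>` regular polygon, #000000→score S552 F1914: (42.8661,77.9062) → (47.9218,72.7843) → (47.8749,65.5876) → (42.7530,60.5319) → (35.5563,60.5788) → (30.5006,65.7007) → (30.5475,72.8974) → (35.6694,77.9531) → (42.8661,77.9062) (closed)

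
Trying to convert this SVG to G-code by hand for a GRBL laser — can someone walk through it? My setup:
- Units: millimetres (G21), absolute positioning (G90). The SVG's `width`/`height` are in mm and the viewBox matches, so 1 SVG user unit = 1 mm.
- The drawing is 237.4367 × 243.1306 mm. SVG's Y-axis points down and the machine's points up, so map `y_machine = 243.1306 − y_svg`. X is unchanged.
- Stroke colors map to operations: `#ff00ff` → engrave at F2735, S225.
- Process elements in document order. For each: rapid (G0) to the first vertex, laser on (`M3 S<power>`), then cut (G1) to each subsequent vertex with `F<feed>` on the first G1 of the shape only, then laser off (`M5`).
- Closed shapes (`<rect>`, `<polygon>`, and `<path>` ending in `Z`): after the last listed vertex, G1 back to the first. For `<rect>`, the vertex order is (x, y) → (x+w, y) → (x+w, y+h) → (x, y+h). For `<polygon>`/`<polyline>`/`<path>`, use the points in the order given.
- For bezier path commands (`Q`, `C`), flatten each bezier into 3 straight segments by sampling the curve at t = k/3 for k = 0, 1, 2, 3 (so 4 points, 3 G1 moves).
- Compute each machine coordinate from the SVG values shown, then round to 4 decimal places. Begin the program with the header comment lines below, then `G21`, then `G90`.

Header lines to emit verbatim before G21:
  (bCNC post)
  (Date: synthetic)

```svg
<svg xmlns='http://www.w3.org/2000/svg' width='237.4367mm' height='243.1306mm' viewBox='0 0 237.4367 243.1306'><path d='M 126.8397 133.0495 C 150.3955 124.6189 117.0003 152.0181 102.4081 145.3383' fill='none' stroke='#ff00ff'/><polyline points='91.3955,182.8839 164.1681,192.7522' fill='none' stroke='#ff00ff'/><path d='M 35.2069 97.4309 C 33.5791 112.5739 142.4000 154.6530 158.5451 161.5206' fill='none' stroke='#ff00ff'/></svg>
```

1 u = 1 mm; y_m = 243.1306 − y.

[1] `<path>` cubic bezier, #ff00ff→engrave S225 F2735: (126.8397,110.0811) → (134.2175,109.1576) → (120.4623,99.8830) → (102.4081,97.7923)

[2] `<polyline>` line segment, #ff00ff→engrave S225 F2735: (91.3955,60.2467) → (164.1681,50.3784)

[3] `<path>` cubic bezier, #ff00ff→engrave S225 F2735: (35.2069,145.6997) → (62.8722,123.8798) → (119.0312,97.9130) → (158.5451,81.6100)

(bCNC post)
(Date: synthetic)
G21
G90
G0 X126.8397 Y110.0811
M3 S225
G1 X134.2175 Y109.1576 F2735
G1 X120.4623 Y99.8830
G1 X102.4081 Y97.7923
M5
G0 X91.3955 Y60.2467
M3 S225
G1 X164.1681 Y50.3784 F2735
M5
G0 X35.2069 Y145.6997
M3 S225
G1 X62.8722 Y123.8798 F2735
G1 X119.0312 Y97.9130
G1 X158.5451 Y81.6100
M5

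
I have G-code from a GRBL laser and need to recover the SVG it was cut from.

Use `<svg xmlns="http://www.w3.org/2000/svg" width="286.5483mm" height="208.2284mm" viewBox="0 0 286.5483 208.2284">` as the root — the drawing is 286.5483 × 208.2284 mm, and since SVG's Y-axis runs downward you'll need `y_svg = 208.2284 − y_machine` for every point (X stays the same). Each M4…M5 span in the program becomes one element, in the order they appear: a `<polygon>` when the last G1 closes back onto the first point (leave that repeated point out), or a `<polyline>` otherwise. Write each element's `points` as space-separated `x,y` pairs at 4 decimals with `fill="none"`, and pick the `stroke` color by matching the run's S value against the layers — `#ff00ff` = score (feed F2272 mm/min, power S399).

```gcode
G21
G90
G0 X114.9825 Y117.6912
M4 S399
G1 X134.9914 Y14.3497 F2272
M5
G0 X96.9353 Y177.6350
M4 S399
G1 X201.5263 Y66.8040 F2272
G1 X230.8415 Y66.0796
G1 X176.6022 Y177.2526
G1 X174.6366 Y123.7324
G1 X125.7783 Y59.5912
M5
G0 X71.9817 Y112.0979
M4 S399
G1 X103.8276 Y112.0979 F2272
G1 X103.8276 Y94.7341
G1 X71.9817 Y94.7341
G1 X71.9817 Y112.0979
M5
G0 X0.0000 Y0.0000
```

Each laser-on run becomes one SVG element. Flip Y back into SVG space with y_svg = 208.2284 − y_machine. Every run uses S399, so all elements get stroke `#ff00ff` (score).

Run 1: The run is open, so emit a `<polyline>` with points (Y-flipped): 114.9825,90.5372 134.9914,193.8787.

Run 2: The run is open, so emit a `<polyline>` with points (Y-flipped): 96.9353,30.5934 201.5263,141.4244 230.8415,142.1488 176.6022,30.9758 174.6366,84.4960 125.7783,148.6372.

Run 3: The run returns to its start, so emit a `<polygon>` with points (Y-flipped): 71.9817,96.1305 103.8276,96.1305 103.8276,113.4943 71.9817,113.4943.

<svg xmlns="http://www.w3.org/2000/svg" width="286.5483mm" height="208.2284mm" viewBox="0 0 286.5483 208.2284">
  <polyline points="114.9825,90.5372 134.9914,193.8787" fill="none" stroke="#ff00ff"/>
  <polyline points="96.9353,30.5934 201.5263,141.4244 230.8415,142.1488 176.6022,30.9758 174.6366,84.4960 125.7783,148.6372" fill="none" stroke="#ff00ff"/>
  <polygon points="71.9817,96.1305 103.8276,96.1305 103.8276,113.4943 71.9817,113.4943" fill="none" stroke="#ff00ff"/>
</svg>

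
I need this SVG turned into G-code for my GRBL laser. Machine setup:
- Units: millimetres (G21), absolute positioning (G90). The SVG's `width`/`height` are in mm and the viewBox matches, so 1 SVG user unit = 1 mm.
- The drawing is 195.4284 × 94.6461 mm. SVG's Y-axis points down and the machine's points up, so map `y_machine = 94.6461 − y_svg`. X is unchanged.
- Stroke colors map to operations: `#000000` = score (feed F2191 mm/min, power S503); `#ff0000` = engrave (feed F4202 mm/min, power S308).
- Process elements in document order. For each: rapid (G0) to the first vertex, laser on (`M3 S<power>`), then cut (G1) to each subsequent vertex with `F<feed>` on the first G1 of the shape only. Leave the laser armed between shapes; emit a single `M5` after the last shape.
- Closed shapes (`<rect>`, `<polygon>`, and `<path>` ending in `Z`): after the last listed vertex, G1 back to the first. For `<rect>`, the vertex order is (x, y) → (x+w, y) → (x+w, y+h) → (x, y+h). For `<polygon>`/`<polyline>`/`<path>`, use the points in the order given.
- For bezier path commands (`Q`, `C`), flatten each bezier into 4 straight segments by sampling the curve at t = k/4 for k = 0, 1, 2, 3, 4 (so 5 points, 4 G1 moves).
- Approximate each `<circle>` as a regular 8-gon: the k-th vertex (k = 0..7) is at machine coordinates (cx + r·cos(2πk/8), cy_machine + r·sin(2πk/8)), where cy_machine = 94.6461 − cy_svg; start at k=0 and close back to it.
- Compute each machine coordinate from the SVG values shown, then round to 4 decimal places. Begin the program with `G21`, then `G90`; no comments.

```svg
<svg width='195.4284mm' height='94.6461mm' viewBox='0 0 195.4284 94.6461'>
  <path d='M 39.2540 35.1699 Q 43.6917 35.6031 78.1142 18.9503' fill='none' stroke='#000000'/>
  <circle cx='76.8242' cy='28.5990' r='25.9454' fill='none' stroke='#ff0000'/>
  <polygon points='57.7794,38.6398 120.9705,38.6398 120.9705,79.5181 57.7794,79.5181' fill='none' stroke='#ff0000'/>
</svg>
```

Since the viewBox matches the mm dimensions, user units are millimetres directly. The only transform is the Y-flip y_m = 94.6461 − y_svg.

Shape 1 is a quadratic bezier drawn with `<path>`. Its stroke #000000 means score at S503, F2191. After flipping Y the toolpath is (39.2540,59.4762) → (43.3469,60.3275) → (51.1879,63.3145) → (62.7770,68.4373) → (78.1142,75.6958).

Shape 2 is a circle drawn with `<circle>`. Its stroke #ff0000 means engrave at S308, F4202. After flipping Y the toolpath is (102.7696,66.0471) → (95.1704,84.3933) → (76.8242,91.9925) → (58.4780,84.3933) → (50.8788,66.0471) → (58.4780,47.7009) → (76.8242,40.1017) → (95.1704,47.7009) → (102.7696,66.0471), returning to the start.

Shape 3 is a rectangle drawn with `<polygon>`. Its stroke #ff0000 means engrave at S308, F4202. After flipping Y the toolpath is (57.7794,56.0063) → (120.9705,56.0063) → (120.9705,15.1280) → (57.7794,15.1280) → (57.7794,56.0063), returning to the start.

G21
G90
G0 X39.2540 Y59.4762
M3 S503
G1 X43.3469 Y60.3275 F2191
G1 X51.1879 Y63.3145
G1 X62.7770 Y68.4373
G1 X78.1142 Y75.6958
G0 X102.7696 Y66.0471
M3 S308
G1 X95.1704 Y84.3933 F4202
G1 X76.8242 Y91.9925
G1 X58.4780 Y84.3933
G1 X50.8788 Y66.0471
G1 X58.4780 Y47.7009
G1 X76.8242 Y40.1017
G1 X95.1704 Y47.7009
G1 X102.7696 Y66.0471
G0 X57.7794 Y56.0063
M3 S308
G1 X120.9705 Y56.0063 F4202
G1 X120.9705 Y15.1280
G1 X57.7794 Y15.1280
G1 X57.7794 Y56.0063
M5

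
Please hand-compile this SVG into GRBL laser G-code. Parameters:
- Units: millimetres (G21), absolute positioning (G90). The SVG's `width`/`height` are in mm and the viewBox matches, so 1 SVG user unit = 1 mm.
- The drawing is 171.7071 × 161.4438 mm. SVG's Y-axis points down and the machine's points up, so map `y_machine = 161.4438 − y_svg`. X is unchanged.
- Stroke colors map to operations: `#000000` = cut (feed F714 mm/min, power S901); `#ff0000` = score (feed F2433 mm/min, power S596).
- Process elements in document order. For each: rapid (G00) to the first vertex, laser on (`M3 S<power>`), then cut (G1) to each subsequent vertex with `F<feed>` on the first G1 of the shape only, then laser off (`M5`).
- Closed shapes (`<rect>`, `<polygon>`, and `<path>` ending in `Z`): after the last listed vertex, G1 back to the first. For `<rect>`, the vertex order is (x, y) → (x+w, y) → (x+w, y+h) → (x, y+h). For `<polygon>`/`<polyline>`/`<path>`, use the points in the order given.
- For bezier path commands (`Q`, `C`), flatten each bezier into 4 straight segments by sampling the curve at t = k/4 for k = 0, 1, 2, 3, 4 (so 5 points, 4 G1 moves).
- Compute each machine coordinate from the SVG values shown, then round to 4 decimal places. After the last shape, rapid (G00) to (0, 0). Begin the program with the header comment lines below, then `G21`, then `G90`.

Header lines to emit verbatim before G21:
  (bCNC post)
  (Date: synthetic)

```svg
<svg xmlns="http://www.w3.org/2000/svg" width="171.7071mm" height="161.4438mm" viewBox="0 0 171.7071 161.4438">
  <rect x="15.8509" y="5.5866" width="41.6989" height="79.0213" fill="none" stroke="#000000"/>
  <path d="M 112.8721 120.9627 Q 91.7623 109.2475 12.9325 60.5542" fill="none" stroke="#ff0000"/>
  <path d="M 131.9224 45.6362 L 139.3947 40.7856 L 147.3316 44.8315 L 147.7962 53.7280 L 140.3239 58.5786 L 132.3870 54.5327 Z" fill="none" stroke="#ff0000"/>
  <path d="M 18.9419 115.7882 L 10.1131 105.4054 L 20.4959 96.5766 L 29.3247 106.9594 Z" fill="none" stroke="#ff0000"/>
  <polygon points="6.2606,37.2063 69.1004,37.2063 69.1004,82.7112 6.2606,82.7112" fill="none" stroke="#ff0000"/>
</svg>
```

(bCNC post)
(Date: synthetic)
G21
G90
G00 X15.8509 Y155.8572
M3 S901
G1 X57.5498 Y155.8572 F714
G1 X57.5498 Y76.8359
G1 X15.8509 Y76.8359
G1 X15.8509 Y155.8572
M5
G00 X112.8721 Y40.4811
M3 S596
G1 X98.7097 Y48.6498 F2433
G1 X77.3323 Y61.4408
G1 X48.7399 Y78.8541
G1 X12.9325 Y100.8896
M5
G00 X131.9224 Y115.8076
M3 S596
G1 X139.3947 Y120.6582 F2433
G1 X147.3316 Y116.6123
G1 X147.7962 Y107.7158
G1 X140.3239 Y102.8652
G1 X132.3870 Y106.9111
G1 X131.9224 Y115.8076
M5
G00 X18.9419 Y45.6556
M3 S596
G1 X10.1131 Y56.0384 F2433
G1 X20.4959 Y64.8672
G1 X29.3247 Y54.4844
G1 X18.9419 Y45.6556
M5
G00 X6.2606 Y124.2375
M3 S596
G1 X69.1004 Y124.2375 F2433
G1 X69.1004 Y78.7326
G1 X6.2606 Y78.7326
G1 X6.2606 Y124.2375
M5
G00 X0.0000 Y0.0000

viewBox `0 0 171.7071 161.4438` with mm width/height → 1 unit = 1 mm. Flip: y_m = 161.4438 − y_svg.

**Shape 1** — `<rect>` rectangle, stroke `#000000` → cut (S901, F714). Machine vertices: (15.8509,155.8572) → (57.5498,155.8572) → (57.5498,76.8359) → (15.8509,76.8359) → (15.8509,155.8572). Closed: final G1 returns to the first vertex.

**Shape 2** — `<path>` quadratic bezier, stroke `#ff0000` → score (S596, F2433). Control points (SVG): P0=(112.8721,120.9627), P1=(91.7623,109.2475), P2=(12.9325,60.5542); sampled at t=k/4. Machine vertices: (112.8721,40.4811) → (98.7097,48.6498) → (77.3323,61.4408) → (48.7399,78.8541) → (12.9325,100.8896). Open path.

**Shape 3** — `<path>` regular polygon, stroke `#ff0000` → score (S596, F2433). Machine vertices: (131.9224,115.8076) → (139.3947,120.6582) → (147.3316,116.6123) → (147.7962,107.7158) → (140.3239,102.8652) → (132.3870,106.9111) → (131.9224,115.8076). Closed: final G1 returns to the first vertex.

**Shape 4** — `<path>` regular polygon, stroke `#ff0000` → score (S596, F2433). Machine vertices: (18.9419,45.6556) → (10.1131,56.0384) → (20.4959,64.8672) → (29.3247,54.4844) → (18.9419,45.6556). Closed: final G1 returns to the first vertex.

**Shape 5** — `<polygon>` rectangle, stroke `#ff0000` → score (S596, F2433). Machine vertices: (6.2606,124.2375) → (69.1004,124.2375) → (69.1004,78.7326) → (6.2606,78.7326) → (6.2606,124.2375). Closed: final G1 returns to the first vertex.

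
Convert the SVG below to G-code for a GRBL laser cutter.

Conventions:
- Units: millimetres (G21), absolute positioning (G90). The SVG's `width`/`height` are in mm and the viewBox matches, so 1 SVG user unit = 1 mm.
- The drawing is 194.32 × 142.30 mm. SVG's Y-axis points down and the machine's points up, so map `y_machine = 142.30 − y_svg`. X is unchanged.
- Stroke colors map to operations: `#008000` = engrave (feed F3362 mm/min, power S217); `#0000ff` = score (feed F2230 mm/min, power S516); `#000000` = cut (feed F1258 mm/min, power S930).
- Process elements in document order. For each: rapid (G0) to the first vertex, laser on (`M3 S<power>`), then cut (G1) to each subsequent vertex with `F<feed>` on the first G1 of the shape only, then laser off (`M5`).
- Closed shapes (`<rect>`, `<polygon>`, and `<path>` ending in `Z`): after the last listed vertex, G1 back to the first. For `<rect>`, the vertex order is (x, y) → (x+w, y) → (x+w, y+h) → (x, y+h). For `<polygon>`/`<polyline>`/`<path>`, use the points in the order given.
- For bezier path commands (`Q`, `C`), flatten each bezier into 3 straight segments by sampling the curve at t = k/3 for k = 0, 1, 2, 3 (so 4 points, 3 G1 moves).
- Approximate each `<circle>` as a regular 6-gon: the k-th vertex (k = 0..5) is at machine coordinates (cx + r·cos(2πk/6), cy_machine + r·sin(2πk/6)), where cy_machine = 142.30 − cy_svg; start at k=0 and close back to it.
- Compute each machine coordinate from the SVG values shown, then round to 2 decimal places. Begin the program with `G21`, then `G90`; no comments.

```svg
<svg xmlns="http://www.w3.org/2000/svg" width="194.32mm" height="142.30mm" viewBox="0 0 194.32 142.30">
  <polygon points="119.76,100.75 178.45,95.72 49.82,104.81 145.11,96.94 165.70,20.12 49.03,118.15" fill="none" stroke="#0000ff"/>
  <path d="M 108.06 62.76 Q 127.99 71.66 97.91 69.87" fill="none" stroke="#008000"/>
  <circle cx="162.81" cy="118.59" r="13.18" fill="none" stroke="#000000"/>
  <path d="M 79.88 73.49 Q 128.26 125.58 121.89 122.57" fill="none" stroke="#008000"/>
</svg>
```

viewBox `0 0 194.32 142.30` with mm width/height → 1 unit = 1 mm. Flip: y_m = 142.30 − y_svg.

**Shape 1** — `<polygon>` closed polygon, stroke `#0000ff` → score (S516, F2230). Machine vertices: (119.76,41.55) → (178.45,46.58) → (49.82,37.49) → (145.11,45.36) → (165.70,122.18) → (49.03,24.15) → (119.76,41.55). Closed: final G1 returns to the first vertex.

**Shape 2** — `<path>` quadratic bezier, stroke `#008000` → engrave (S217, F3362). Control points (SVG): P0=(108.06,62.76), P1=(127.99,71.66), P2=(97.91,69.87); sampled at t=k/3. Machine vertices: (108.06,79.54) → (115.79,74.79) → (112.41,72.42) → (97.91,72.43). Open path.

**Shape 3** — `<circle>` circle, stroke `#000000` → cut (S930, F1258). Machine vertices: (175.99,23.71) → (169.40,35.12) → (156.22,35.12) → (149.63,23.71) → (156.22,12.30) → (169.40,12.30) → (175.99,23.71). Closed: final G1 returns to the first vertex.

**Shape 4** — `<path>` quadratic bezier, stroke `#008000` → engrave (S217, F3362). Control points (SVG): P0=(79.88,73.49), P1=(128.26,125.58), P2=(121.89,122.57); sampled at t=k/3. Machine vertices: (79.88,68.81) → (106.05,40.21) → (120.05,23.85) → (121.89,19.73). Open path.

G21
G90
G0 X119.76 Y41.55
M3 S516
G1 X178.45 Y46.58 F2230
G1 X49.82 Y37.49
G1 X145.11 Y45.36
G1 X165.70 Y122.18
G1 X49.03 Y24.15
G1 X119.76 Y41.55
M5
G0 X108.06 Y79.54
M3 S217
G1 X115.79 Y74.79 F3362
G1 X112.41 Y72.42
G1 X97.91 Y72.43
M5
G0 X175.99 Y23.71
M3 S930
G1 X169.40 Y35.12 F1258
G1 X156.22 Y35.12
G1 X149.63 Y23.71
G1 X156.22 Y12.30
G1 X169.40 Y12.30
G1 X175.99 Y23.71
M5
G0 X79.88 Y68.81
M3 S217
G1 X106.05 Y40.21 F3362
G1 X120.05 Y23.85
G1 X121.89 Y19.73
M5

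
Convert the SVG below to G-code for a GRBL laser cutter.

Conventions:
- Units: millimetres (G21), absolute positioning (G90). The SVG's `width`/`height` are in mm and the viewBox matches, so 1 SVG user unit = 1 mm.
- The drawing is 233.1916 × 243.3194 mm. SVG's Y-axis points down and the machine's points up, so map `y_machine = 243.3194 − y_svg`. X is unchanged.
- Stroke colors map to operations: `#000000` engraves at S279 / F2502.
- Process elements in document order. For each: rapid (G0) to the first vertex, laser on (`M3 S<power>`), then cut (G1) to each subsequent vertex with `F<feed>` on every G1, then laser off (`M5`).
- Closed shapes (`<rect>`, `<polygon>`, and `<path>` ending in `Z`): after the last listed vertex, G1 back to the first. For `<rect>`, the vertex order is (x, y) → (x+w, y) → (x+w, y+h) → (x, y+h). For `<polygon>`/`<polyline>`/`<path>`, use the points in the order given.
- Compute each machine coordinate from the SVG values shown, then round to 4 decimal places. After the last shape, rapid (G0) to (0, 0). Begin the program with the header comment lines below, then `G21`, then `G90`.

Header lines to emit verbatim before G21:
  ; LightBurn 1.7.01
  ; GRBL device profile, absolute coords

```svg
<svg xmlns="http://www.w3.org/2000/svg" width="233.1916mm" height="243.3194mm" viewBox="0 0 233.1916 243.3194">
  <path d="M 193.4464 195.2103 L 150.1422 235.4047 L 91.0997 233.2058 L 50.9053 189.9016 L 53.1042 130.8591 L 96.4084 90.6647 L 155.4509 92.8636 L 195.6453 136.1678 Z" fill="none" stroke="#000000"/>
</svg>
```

; LightBurn 1.7.01
; GRBL device profile, absolute coords
G21
G90
G0 X193.4464 Y48.1091
M3 S279
G1 X150.1422 Y7.9147 F2502
G1 X91.0997 Y10.1136 F2502
G1 X50.9053 Y53.4178 F2502
G1 X53.1042 Y112.4603 F2502
G1 X96.4084 Y152.6547 F2502
G1 X155.4509 Y150.4558 F2502
G1 X195.6453 Y107.1516 F2502
G1 X193.4464 Y48.1091 F2502
M5
G0 X0.0000 Y0.0000

viewBox `0 0 233.1916 243.3194` with mm width/height → 1 unit = 1 mm. Flip: y_m = 243.3194 − y_svg.

**Shape 1** — `<path>` regular polygon, stroke `#000000` → engrave (S279, F2502). Machine vertices: (193.4464,48.1091) → (150.1422,7.9147) → (91.0997,10.1136) → (50.9053,53.4178) → (53.1042,112.4603) → (96.4084,152.6547) → (155.4509,150.4558) → (195.6453,107.1516) → (193.4464,48.1091). Closed: final G1 returns to the first vertex.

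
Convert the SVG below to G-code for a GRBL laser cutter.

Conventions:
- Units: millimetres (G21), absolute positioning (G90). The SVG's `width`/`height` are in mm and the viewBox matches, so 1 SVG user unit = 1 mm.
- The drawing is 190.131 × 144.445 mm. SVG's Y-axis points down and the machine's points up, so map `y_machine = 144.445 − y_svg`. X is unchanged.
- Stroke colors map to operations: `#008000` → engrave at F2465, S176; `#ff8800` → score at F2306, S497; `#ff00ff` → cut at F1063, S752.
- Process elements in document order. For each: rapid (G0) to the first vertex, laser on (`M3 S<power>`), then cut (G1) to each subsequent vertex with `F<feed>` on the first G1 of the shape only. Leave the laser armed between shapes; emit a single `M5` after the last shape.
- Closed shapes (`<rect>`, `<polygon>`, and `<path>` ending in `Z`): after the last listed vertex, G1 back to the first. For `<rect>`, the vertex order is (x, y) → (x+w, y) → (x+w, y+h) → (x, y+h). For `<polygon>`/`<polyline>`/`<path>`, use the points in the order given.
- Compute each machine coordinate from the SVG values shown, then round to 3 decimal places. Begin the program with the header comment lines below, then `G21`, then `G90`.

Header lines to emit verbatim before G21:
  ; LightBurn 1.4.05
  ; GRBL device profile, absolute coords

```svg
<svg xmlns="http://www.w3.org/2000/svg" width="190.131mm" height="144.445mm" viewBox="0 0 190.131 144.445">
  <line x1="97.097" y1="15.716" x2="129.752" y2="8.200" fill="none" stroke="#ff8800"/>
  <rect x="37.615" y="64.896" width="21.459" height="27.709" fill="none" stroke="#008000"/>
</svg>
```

; LightBurn 1.4.05
; GRBL device profile, absolute coords
G21
G90
G0 X97.097 Y128.729
M3 S497
G1 X129.752 Y136.245 F2306
G0 X37.615 Y79.549
M3 S176
G1 X59.074 Y79.549 F2465
G1 X59.074 Y51.840
G1 X37.615 Y51.840
G1 X37.615 Y79.549
M5

viewBox `0 0 190.131 144.445` with mm width/height → 1 unit = 1 mm. Flip: y_m = 144.445 − y_svg.

**Shape 1** — `<line>` line segment, stroke `#ff8800` → score (S497, F2306). Machine vertices: (97.097,128.729) → (129.752,136.245). Open path.

**Shape 2** — `<rect>` rectangle, stroke `#008000` → engrave (S176, F2465). Machine vertices: (37.615,79.549) → (59.074,79.549) → (59.074,51.840) → (37.615,51.840) → (37.615,79.549). Closed: final G1 returns to the first vertex.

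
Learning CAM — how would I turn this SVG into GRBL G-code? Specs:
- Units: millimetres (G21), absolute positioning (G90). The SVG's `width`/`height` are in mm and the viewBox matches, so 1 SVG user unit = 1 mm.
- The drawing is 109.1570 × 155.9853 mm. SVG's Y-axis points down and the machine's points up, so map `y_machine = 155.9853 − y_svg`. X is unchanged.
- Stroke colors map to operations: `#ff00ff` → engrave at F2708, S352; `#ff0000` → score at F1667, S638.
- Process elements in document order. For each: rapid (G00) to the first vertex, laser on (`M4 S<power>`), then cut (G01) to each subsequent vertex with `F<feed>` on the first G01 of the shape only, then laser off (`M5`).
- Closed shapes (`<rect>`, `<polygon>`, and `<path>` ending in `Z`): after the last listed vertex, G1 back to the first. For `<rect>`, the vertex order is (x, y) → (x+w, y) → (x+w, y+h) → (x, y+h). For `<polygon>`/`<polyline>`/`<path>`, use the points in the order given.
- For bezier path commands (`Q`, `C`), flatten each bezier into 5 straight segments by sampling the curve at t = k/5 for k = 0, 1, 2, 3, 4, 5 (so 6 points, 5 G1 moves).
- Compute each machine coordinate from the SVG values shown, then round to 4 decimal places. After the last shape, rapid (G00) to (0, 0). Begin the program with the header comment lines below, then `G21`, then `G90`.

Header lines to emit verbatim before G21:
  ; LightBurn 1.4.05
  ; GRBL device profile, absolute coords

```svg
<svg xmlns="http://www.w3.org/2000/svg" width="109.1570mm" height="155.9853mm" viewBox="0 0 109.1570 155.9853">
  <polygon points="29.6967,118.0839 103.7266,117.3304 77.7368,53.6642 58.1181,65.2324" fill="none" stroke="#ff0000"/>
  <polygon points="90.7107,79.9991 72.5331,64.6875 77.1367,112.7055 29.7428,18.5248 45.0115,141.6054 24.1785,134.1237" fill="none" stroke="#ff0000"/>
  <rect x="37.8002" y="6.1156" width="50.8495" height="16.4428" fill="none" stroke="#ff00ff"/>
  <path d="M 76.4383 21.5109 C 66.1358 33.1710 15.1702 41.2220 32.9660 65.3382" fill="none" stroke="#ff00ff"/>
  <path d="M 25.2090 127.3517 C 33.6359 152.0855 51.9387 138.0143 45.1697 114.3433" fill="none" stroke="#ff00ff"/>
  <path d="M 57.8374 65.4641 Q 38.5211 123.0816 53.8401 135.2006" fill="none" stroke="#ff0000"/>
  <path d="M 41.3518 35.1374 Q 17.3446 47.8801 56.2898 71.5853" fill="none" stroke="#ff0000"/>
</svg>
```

viewBox `0 0 109.1570 155.9853` with mm width/height → 1 unit = 1 mm. Flip: y_m = 155.9853 − y_svg.

**Shape 1** — `<polygon>` closed polygon, stroke `#ff0000` → score (S638, F1667). Machine vertices: (29.6967,37.9014) → (103.7266,38.6549) → (77.7368,102.3211) → (58.1181,90.7529) → (29.6967,37.9014). Closed: final G1 returns to the first vertex.

**Shape 2** — `<polygon>` closed polygon, stroke `#ff0000` → score (S638, F1667). Machine vertices: (90.7107,75.9862) → (72.5331,91.2978) → (77.1367,43.2798) → (29.7428,137.4605) → (45.0115,14.3799) → (24.1785,21.8616) → (90.7107,75.9862). Closed: final G1 returns to the first vertex.

**Shape 3** — `<rect>` rectangle, stroke `#ff00ff` → engrave (S352, F2708). Machine vertices: (37.8002,149.8697) → (88.6497,149.8697) → (88.6497,133.4269) → (37.8002,133.4269) → (37.8002,149.8697). Closed: final G1 returns to the first vertex.

**Shape 4** — `<path>` cubic bezier, stroke `#ff00ff` → engrave (S352, F2708). Control points (SVG): P0=(76.4383,21.5109), P1=(66.1358,33.1710), P2=(15.1702,41.2220), P3=(32.9660,65.3382); sampled at t=k/5. Machine vertices: (76.4383,134.4744) → (66.2526,127.7540) → (51.5602,120.9555) → (37.6133,113.1344) → (29.6645,103.3464) → (32.9660,90.6471). Open path.

**Shape 5** — `<path>` cubic bezier, stroke `#ff00ff` → engrave (S352, F2708). Control points (SVG): P0=(25.2090,127.3517), P1=(33.6359,152.0855), P2=(51.9387,138.0143), P3=(45.1697,114.3433); sampled at t=k/5. Machine vertices: (25.2090,28.6336) → (31.1707,18.2163) → (37.8251,15.7103) → (43.4947,19.7138) → (46.5021,28.8250) → (45.1697,41.6420). Open path.

**Shape 6** — `<path>` quadratic bezier, stroke `#ff0000` → score (S638, F1667). Control points (SVG): P0=(57.8374,65.4641), P1=(38.5211,123.0816), P2=(53.8401,135.2006); sampled at t=k/5. Machine vertices: (57.8374,90.5212) → (51.4963,69.2941) → (47.9260,51.7070) → (47.1265,37.7597) → (49.0979,27.4522) → (53.8401,20.7847). Open path.

**Shape 7** — `<path>` quadratic bezier, stroke `#ff0000` → score (S638, F1667). Control points (SVG): P0=(41.3518,35.1374), P1=(17.3446,47.8801), P2=(56.2898,71.5853); sampled at t=k/5. Machine vertices: (41.3518,120.8479) → (34.2670,115.3123) → (32.2184,108.8997) → (35.2060,101.6102) → (43.2298,93.4436) → (56.2898,84.4000). Open path.

; LightBurn 1.4.05
; GRBL device profile, absolute coords
G21
G90
G00 X29.6967 Y37.9014
M4 S638
G01 X103.7266 Y38.6549 F1667
G01 X77.7368 Y102.3211
G01 X58.1181 Y90.7529
G01 X29.6967 Y37.9014
M5
G00 X90.7107 Y75.9862
M4 S638
G01 X72.5331 Y91.2978 F1667
G01 X77.1367 Y43.2798
G01 X29.7428 Y137.4605
G01 X45.0115 Y14.3799
G01 X24.1785 Y21.8616
G01 X90.7107 Y75.9862
M5
G00 X37.8002 Y149.8697
M4 S352
G01 X88.6497 Y149.8697 F2708
G01 X88.6497 Y133.4269
G01 X37.8002 Y133.4269
G01 X37.8002 Y149.8697
M5
G00 X76.4383 Y134.4744
M4 S352
G01 X66.2526 Y127.7540 F2708
G01 X51.5602 Y120.9555
G01 X37.6133 Y113.1344
G01 X29.6645 Y103.3464
G01 X32.9660 Y90.6471
M5
G00 X25.2090 Y28.6336
M4 S352
G01 X31.1707 Y18.2163 F2708
G01 X37.8251 Y15.7103
G01 X43.4947 Y19.7138
G01 X46.5021 Y28.8250
G01 X45.1697 Y41.6420
M5
G00 X57.8374 Y90.5212
M4 S638
G01 X51.4963 Y69.2941 F1667
G01 X47.9260 Y51.7070
G01 X47.1265 Y37.7597
G01 X49.0979 Y27.4522
G01 X53.8401 Y20.7847
M5
G00 X41.3518 Y120.8479
M4 S638
G01 X34.2670 Y115.3123 F1667
G01 X32.2184 Y108.8997
G01 X35.2060 Y101.6102
G01 X43.2298 Y93.4436
G01 X56.2898 Y84.4000
M5
G00 X0.0000 Y0.0000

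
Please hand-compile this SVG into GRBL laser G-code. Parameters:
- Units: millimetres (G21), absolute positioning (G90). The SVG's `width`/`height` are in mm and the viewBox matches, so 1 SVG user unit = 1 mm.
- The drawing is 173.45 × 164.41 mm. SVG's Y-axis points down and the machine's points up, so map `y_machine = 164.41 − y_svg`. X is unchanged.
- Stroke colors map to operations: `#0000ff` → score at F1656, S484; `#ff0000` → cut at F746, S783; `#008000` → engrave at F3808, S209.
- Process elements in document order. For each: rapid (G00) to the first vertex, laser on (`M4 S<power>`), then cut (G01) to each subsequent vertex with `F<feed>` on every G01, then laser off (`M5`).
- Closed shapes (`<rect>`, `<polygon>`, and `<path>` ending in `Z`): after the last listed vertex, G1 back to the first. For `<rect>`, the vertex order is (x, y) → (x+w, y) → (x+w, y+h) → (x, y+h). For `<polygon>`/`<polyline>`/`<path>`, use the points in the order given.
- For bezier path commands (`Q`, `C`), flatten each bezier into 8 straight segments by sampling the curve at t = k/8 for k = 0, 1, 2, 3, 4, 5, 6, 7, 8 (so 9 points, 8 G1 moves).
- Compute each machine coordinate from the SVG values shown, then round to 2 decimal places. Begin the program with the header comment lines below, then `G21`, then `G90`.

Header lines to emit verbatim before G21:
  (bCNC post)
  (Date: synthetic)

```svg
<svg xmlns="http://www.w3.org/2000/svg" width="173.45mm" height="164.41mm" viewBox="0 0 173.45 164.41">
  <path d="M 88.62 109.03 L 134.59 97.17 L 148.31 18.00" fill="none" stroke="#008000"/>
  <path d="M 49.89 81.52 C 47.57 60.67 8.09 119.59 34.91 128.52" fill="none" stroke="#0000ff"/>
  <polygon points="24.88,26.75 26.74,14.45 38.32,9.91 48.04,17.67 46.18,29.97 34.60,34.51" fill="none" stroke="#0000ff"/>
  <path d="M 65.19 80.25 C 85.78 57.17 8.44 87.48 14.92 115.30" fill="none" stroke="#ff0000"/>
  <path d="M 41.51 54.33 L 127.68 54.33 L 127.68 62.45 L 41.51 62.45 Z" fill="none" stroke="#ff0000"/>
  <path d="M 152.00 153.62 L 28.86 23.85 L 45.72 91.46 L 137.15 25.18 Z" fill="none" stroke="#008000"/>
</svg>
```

(bCNC post)
(Date: synthetic)
G21
G90
G00 X88.62 Y55.38
M4 S209
G01 X134.59 Y67.24 F3808
G01 X148.31 Y146.41 F3808
M5
G00 X49.89 Y82.89
M4 S484
G01 X47.48 Y87.22 F1656
G01 X42.80 Y85.60 F1656
G01 X37.06 Y79.54 F1656
G01 X31.47 Y70.56 F1656
G01 X27.25 Y60.18 F1656
G01 X25.61 Y49.93 F1656
G01 X27.76 Y41.33 F1656
G01 X34.91 Y35.89 F1656
M5
G00 X24.88 Y137.66
M4 S484
G01 X26.74 Y149.96 F1656
G01 X38.32 Y154.50 F1656
G01 X48.04 Y146.74 F1656
G01 X46.18 Y134.44 F1656
G01 X34.60 Y129.90 F1656
G01 X24.88 Y137.66 F1656
M5
G00 X65.19 Y84.16
M4 S783
G01 X68.68 Y90.42 F746
G01 X65.11 Y92.33 F746
G01 X56.62 Y90.55 F746
G01 X45.35 Y85.72 F746
G01 X33.41 Y78.51 F746
G01 X22.94 Y69.57 F746
G01 X16.06 Y59.55 F746
G01 X14.92 Y49.11 F746
M5
G00 X41.51 Y110.08
M4 S783
G01 X127.68 Y110.08 F746
G01 X127.68 Y101.96 F746
G01 X41.51 Y101.96 F746
G01 X41.51 Y110.08 F746
M5
G00 X152.00 Y10.79
M4 S209
G01 X28.86 Y140.56 F3808
G01 X45.72 Y72.95 F3808
G01 X137.15 Y139.23 F3808
G01 X152.00 Y10.79 F3808
M5

Since the viewBox matches the mm dimensions, user units are millimetres directly. The only transform is the Y-flip y_m = 164.41 − y_svg.

Shape 1 is a open polyline drawn with `<path>`. Its stroke #008000 means engrave at S209, F3808. After flipping Y the toolpath is (88.62,55.38) → (134.59,67.24) → (148.31,146.41).

Shape 2 is a cubic bezier drawn with `<path>`. Its stroke #0000ff means score at S484, F1656. After flipping Y the toolpath is (49.89,82.89) → (47.48,87.22) → (42.80,85.60) → (37.06,79.54) → (31.47,70.56) → (27.25,60.18) → (25.61,49.93) → (27.76,41.33) → (34.91,35.89).

Shape 3 is a regular polygon drawn with `<polygon>`. Its stroke #0000ff means score at S484, F1656. After flipping Y the toolpath is (24.88,137.66) → (26.74,149.96) → (38.32,154.50) → (48.04,146.74) → (46.18,134.44) → (34.60,129.90) → (24.88,137.66), returning to the start.

Shape 4 is a cubic bezier drawn with `<path>`. Its stroke #ff0000 means cut at S783, F746. After flipping Y the toolpath is (65.19,84.16) → (68.68,90.42) → (65.11,92.33) → (56.62,90.55) → (45.35,85.72) → (33.41,78.51) → (22.94,69.57) → (16.06,59.55) → (14.92,49.11).

Shape 5 is a rectangle drawn with `<path>`. Its stroke #ff0000 means cut at S783, F746. After flipping Y the toolpath is (41.51,110.08) → (127.68,110.08) → (127.68,101.96) → (41.51,101.96) → (41.51,110.08), returning to the start.

Shape 6 is a closed polygon drawn with `<path>`. Its stroke #008000 means engrave at S209, F3808. After flipping Y the toolpath is (152.00,10.79) → (28.86,140.56) → (45.72,72.95) → (137.15,139.23) → (152.00,10.79), returning to the start.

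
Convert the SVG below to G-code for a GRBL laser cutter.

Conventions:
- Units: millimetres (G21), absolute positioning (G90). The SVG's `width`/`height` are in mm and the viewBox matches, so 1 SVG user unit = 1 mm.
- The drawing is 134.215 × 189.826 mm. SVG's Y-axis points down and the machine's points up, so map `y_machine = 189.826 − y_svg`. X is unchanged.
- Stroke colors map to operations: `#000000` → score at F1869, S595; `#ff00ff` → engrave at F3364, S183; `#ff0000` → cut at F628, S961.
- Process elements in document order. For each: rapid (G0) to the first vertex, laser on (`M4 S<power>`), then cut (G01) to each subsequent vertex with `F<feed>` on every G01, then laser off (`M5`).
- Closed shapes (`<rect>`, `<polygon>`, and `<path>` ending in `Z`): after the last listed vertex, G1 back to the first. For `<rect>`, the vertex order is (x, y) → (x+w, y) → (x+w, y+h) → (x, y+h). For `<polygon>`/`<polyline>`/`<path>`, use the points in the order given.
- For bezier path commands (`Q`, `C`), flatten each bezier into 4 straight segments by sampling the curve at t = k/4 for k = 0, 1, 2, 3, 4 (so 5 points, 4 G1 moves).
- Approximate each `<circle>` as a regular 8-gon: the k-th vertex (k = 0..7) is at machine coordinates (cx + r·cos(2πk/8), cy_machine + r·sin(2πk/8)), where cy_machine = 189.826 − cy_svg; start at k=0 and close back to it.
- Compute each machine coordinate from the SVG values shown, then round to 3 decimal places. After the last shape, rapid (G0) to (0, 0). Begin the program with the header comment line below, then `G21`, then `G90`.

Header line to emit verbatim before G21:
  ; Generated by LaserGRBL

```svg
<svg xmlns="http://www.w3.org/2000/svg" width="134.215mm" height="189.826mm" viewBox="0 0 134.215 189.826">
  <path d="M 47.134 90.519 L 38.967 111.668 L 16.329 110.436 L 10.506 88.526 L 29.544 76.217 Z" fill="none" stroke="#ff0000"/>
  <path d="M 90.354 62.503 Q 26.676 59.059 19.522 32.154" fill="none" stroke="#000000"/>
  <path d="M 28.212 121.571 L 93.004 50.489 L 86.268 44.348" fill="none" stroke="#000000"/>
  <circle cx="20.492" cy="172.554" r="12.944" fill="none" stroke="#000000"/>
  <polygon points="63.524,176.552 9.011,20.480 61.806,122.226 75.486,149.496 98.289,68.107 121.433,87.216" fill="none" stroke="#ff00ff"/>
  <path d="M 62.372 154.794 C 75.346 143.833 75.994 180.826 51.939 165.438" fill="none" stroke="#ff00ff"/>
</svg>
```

Since the viewBox matches the mm dimensions, user units are millimetres directly. The only transform is the Y-flip y_m = 189.826 − y_svg.

Shape 1 is a regular polygon drawn with `<path>`. Its stroke #ff0000 means cut at S961, F628. After flipping Y the toolpath is (47.134,99.307) → (38.967,78.158) → (16.329,79.390) → (10.506,101.300) → (29.544,113.609) → (47.134,99.307), returning to the start.

Shape 2 is a quadratic bezier drawn with `<path>`. Its stroke #000000 means score at S595, F1869. After flipping Y the toolpath is (90.354,127.323) → (62.048,130.511) → (40.807,136.632) → (26.632,145.686) → (19.522,157.672).

Shape 3 is a open polyline drawn with `<path>`. Its stroke #000000 means score at S595, F1869. After flipping Y the toolpath is (28.212,68.255) → (93.004,139.337) → (86.268,145.478).

Shape 4 is a circle drawn with `<circle>`. Its stroke #000000 means score at S595, F1869. After flipping Y the toolpath is (33.436,17.272) → (29.645,26.425) → (20.492,30.216) → (11.339,26.425) → (7.548,17.272) → (11.339,8.119) → (20.492,4.328) → (29.645,8.119) → (33.436,17.272), returning to the start.

Shape 5 is a closed polygon drawn with `<polygon>`. Its stroke #ff00ff means engrave at S183, F3364. After flipping Y the toolpath is (63.524,13.274) → (9.011,169.346) → (61.806,67.600) → (75.486,40.330) → (98.289,121.719) → (121.433,102.610) → (63.524,13.274), returning to the start.

Shape 6 is a cubic bezier drawn with `<path>`. Its stroke #ff00ff means engrave at S183, F3364. After flipping Y the toolpath is (62.372,35.032) → (69.598,35.829) → (71.041,28.050) → (65.542,21.101) → (51.939,24.388).

; Generated by LaserGRBL
G21
G90
G0 X47.134 Y99.307
M4 S961
G01 X38.967 Y78.158 F628
G01 X16.329 Y79.390 F628
G01 X10.506 Y101.300 F628
G01 X29.544 Y113.609 F628
G01 X47.134 Y99.307 F628
M5
G0 X90.354 Y127.323
M4 S595
G01 X62.048 Y130.511 F1869
G01 X40.807 Y136.632 F1869
G01 X26.632 Y145.686 F1869
G01 X19.522 Y157.672 F1869
M5
G0 X28.212 Y68.255
M4 S595
G01 X93.004 Y139.337 F1869
G01 X86.268 Y145.478 F1869
M5
G0 X33.436 Y17.272
M4 S595
G01 X29.645 Y26.425 F1869
G01 X20.492 Y30.216 F1869
G01 X11.339 Y26.425 F1869
G01 X7.548 Y17.272 F1869
G01 X11.339 Y8.119 F1869
G01 X20.492 Y4.328 F1869
G01 X29.645 Y8.119 F1869
G01 X33.436 Y17.272 F1869
M5
G0 X63.524 Y13.274
M4 S183
G01 X9.011 Y169.346 F3364
G01 X61.806 Y67.600 F3364
G01 X75.486 Y40.330 F3364
G01 X98.289 Y121.719 F3364
G01 X121.433 Y102.610 F3364
G01 X63.524 Y13.274 F3364
M5
G0 X62.372 Y35.032
M4 S183
G01 X69.598 Y35.829 F3364
G01 X71.041 Y28.050 F3364
G01 X65.542 Y21.101 F3364
G01 X51.939 Y24.388 F3364
M5
G0 X0.000 Y0.000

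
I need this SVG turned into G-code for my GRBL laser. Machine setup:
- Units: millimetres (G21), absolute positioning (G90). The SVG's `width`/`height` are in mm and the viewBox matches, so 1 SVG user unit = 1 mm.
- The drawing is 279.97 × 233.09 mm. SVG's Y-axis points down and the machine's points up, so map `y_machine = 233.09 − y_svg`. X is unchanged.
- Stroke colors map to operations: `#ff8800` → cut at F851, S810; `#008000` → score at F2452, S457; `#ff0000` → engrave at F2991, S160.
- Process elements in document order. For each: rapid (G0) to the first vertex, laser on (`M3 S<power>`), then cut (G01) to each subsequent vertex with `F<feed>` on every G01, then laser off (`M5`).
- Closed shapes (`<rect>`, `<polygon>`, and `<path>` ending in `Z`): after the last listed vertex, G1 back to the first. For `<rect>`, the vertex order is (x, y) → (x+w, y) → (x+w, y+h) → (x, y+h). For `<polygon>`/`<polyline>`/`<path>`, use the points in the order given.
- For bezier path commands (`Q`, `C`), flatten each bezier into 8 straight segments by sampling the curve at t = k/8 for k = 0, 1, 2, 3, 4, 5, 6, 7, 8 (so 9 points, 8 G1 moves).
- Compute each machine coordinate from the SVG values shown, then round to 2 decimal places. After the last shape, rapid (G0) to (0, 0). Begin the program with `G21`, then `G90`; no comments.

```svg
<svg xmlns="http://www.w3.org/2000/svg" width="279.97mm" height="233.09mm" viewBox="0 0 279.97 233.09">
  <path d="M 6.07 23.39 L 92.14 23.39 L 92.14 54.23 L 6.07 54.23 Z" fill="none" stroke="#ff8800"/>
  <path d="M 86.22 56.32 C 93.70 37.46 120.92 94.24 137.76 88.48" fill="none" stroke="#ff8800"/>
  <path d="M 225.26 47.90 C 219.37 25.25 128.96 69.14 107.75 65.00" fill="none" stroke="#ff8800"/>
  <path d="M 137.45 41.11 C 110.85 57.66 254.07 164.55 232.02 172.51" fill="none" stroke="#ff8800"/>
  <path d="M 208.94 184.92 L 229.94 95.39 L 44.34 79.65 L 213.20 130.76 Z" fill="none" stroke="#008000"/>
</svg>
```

viewBox `0 0 279.97 233.09` with mm width/height → 1 unit = 1 mm. Flip: y_m = 233.09 − y_svg.

**Shape 1** — `<path>` rectangle, stroke `#ff8800` → cut (S810, F851). Machine vertices: (6.07,209.70) → (92.14,209.70) → (92.14,178.86) → (6.07,178.86) → (6.07,209.70). Closed: final G1 returns to the first vertex.

**Shape 2** — `<path>` cubic bezier, stroke `#ff8800` → cut (S810, F851). Control points (SVG): P0=(86.22,56.32), P1=(93.70,37.46), P2=(120.92,94.24), P3=(137.76,88.48); sampled at t=k/8. Machine vertices: (86.22,176.77) → (89.89,180.57) → (95.06,178.89) → (101.37,173.36) → (108.48,165.60) → (116.02,157.23) → (123.65,149.86) → (131.02,145.11) → (137.76,144.61). Open path.

**Shape 3** — `<path>` cubic bezier, stroke `#ff8800` → cut (S810, F851). Control points (SVG): P0=(225.26,47.90), P1=(219.37,25.25), P2=(128.96,69.14), P3=(107.75,65.00); sampled at t=k/8. Machine vertices: (225.26,185.19) → (219.39,190.79) → (207.40,191.49) → (191.08,188.64) → (172.25,183.58) → (152.70,177.65) → (134.23,172.20) → (118.65,168.57) → (107.75,168.09). Open path.

**Shape 4** — `<path>` cubic bezier, stroke `#ff8800` → cut (S810, F851). Control points (SVG): P0=(137.45,41.11), P1=(110.85,57.66), P2=(254.07,164.55), P3=(232.02,172.51); sampled at t=k/8. Machine vertices: (137.45,191.98) → (134.78,181.91) → (144.11,165.59) → (161.50,145.23) → (183.03,123.06) → (204.77,101.29) → (222.81,82.14) → (233.20,67.83) → (232.02,60.58). Open path.

**Shape 5** — `<path>` closed polygon, stroke `#008000` → score (S457, F2452). Machine vertices: (208.94,48.17) → (229.94,137.70) → (44.34,153.44) → (213.20,102.33) → (208.94,48.17). Closed: final G1 returns to the first vertex.

G21
G90
G0 X6.07 Y209.70
M3 S810
G01 X92.14 Y209.70 F851
G01 X92.14 Y178.86 F851
G01 X6.07 Y178.86 F851
G01 X6.07 Y209.70 F851
M5
G0 X86.22 Y176.77
M3 S810
G01 X89.89 Y180.57 F851
G01 X95.06 Y178.89 F851
G01 X101.37 Y173.36 F851
G01 X108.48 Y165.60 F851
G01 X116.02 Y157.23 F851
G01 X123.65 Y149.86 F851
G01 X131.02 Y145.11 F851
G01 X137.76 Y144.61 F851
M5
G0 X225.26 Y185.19
M3 S810
G01 X219.39 Y190.79 F851
G01 X207.40 Y191.49 F851
G01 X191.08 Y188.64 F851
G01 X172.25 Y183.58 F851
G01 X152.70 Y177.65 F851
G01 X134.23 Y172.20 F851
G01 X118.65 Y168.57 F851
G01 X107.75 Y168.09 F851
M5
G0 X137.45 Y191.98
M3 S810
G01 X134.78 Y181.91 F851
G01 X144.11 Y165.59 F851
G01 X161.50 Y145.23 F851
G01 X183.03 Y123.06 F851
G01 X204.77 Y101.29 F851
G01 X222.81 Y82.14 F851
G01 X233.20 Y67.83 F851
G01 X232.02 Y60.58 F851
M5
G0 X208.94 Y48.17
M3 S457
G01 X229.94 Y137.70 F2452
G01 X44.34 Y153.44 F2452
G01 X213.20 Y102.33 F2452
G01 X208.94 Y48.17 F2452
M5
G0 X0.00 Y0.00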